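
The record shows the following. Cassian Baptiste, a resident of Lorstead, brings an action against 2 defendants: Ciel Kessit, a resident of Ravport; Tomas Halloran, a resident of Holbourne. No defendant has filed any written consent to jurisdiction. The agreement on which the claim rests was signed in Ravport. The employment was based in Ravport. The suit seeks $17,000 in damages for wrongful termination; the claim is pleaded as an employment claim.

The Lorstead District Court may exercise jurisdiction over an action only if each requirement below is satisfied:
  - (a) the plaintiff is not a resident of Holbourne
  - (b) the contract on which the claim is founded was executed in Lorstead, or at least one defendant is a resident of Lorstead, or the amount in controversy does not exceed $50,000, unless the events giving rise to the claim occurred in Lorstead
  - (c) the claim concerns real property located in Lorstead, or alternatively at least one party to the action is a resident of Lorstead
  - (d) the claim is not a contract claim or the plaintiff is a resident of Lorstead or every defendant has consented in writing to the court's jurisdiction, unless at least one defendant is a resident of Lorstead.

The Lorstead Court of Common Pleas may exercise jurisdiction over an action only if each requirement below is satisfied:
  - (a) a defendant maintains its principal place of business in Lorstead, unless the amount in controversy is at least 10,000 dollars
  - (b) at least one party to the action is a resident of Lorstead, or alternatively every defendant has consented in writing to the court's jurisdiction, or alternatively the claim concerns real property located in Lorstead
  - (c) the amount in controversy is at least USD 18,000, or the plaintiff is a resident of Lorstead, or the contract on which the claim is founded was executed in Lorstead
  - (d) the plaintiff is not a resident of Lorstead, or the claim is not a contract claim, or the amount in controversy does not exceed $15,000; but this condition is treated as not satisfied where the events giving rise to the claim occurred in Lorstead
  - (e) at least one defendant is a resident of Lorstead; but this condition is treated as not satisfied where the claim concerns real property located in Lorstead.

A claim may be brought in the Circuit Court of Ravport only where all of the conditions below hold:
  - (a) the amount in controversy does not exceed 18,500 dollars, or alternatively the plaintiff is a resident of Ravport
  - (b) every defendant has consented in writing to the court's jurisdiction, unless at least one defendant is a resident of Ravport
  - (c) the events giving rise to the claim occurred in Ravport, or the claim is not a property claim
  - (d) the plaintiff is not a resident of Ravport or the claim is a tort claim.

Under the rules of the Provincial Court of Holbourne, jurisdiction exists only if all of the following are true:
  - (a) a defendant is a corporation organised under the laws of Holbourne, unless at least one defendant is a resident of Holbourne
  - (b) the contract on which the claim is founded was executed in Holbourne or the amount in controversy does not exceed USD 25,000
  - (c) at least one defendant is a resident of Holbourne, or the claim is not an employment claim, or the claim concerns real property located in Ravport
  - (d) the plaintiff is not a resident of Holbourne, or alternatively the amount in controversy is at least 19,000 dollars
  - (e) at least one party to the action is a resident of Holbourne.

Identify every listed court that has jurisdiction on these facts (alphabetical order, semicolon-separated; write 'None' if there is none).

the Circuit Court of Ravport; the Lorstead District Court; the Provincial Court of Holbourne

The Lorstead District Court:
  (a) The plaintiff resides in Lorstead, which is not Holbourne. Met.
  (b) The amount in controversy is 17,000 dollars, within the $50,000 ceiling, which satisfies one of the alternatives. Met.
  (c) Cassian Baptiste resides in Lorstead, so one alternative holds. Satisfied.
  (d) The claim is an employment claim, not a contract claim — that alternative is enough. Met.
  → All conditions met; jurisdiction exists.
The Lorstead Court of Common Pleas:
  (a) No defendant is a corporation. However, the amount in controversy is $17,000, which meets the 10,000 dollars floor, so the 'unless' proviso supplies this condition. Condition met.
  (b) Cassian Baptiste resides in Lorstead, which satisfies one of the alternatives. Condition met.
  (c) The plaintiff resides in Lorstead, which satisfies one of the alternatives. Met.
  (d) The claim is an employment claim, not a contract claim, which satisfies one of the alternatives. And the carve-out is inapplicable — the operative events occurred in Ravport, not Lorstead. Satisfied.
  (e) No defendant resides in Lorstead (they reside in Ravport, Holbourne). Not met.
  → No jurisdiction.
The Circuit Court of Ravport:
  (a) The amount in controversy is USD 17,000, within the USD 18,500 ceiling — that alternative is enough. Met.
  (b) No such written consent has been filed. However, Ciel Kessit resides in Ravport, so the 'unless' proviso supplies this condition. Satisfied.
  (c) The operative events occurred in Ravport, which satisfies one of the alternatives. Met.
  (d) The plaintiff resides in Lorstead, which is not Ravport, so this disjunct is met. Satisfied.
  → Every requirement is satisfied — jurisdiction.
The Provincial Court of Holbourne:
  (a) No defendant is a corporation. However, Tomas Halloran resides in Holbourne, so the 'unless' proviso supplies this condition. Met.
  (b) The amount in controversy is USD 17,000, within the 25,000 dollars ceiling, so this disjunct is met. Met.
  (c) Tomas Halloran resides in Holbourne, so this disjunct is met. Condition met.
  (d) The plaintiff resides in Lorstead, which is not Holbourne, which satisfies one of the alternatives. Condition met.
  (e) Tomas Halloran resides in Holbourne. Satisfied.
  → Jurisdiction lies.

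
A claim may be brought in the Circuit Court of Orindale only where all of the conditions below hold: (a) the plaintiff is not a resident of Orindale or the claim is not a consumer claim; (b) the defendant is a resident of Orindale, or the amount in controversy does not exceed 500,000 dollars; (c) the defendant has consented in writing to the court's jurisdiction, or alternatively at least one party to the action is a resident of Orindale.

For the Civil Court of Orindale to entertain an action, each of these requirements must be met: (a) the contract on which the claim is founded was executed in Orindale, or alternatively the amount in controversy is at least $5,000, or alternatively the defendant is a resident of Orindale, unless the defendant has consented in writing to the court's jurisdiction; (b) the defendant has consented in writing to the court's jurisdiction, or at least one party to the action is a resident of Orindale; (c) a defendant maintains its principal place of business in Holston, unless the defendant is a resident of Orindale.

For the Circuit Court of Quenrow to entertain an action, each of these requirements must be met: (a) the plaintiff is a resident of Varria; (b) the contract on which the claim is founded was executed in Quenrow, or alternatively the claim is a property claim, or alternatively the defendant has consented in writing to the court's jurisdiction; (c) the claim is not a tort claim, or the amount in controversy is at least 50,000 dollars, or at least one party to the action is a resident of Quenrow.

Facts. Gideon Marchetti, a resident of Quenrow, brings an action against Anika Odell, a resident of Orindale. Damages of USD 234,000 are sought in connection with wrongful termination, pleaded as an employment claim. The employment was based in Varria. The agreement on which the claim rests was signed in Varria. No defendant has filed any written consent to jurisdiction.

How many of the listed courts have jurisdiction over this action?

2

The Circuit Court of Orindale:
  (a) The plaintiff resides in Quenrow, which is not Orindale, so this disjunct is met. Condition met.
  (b) The defendant resides in Orindale — that alternative is enough. Satisfied.
  (c) Anika Odell resides in Orindale — that alternative is enough. Satisfied.
  → The court has jurisdiction.
The Civil Court of Orindale:
  (a) The amount in controversy is $234,000, which meets the $5,000 floor, which satisfies one of the alternatives. Condition met.
  (b) Anika Odell resides in Orindale — that alternative is enough. Satisfied.
  (c) No defendant is a corporation. The proviso rescues it, though: the defendant resides in Orindale. Satisfied.
  → All conditions met; jurisdiction exists.
The Circuit Court of Quenrow:
  (a) The plaintiff resides in Quenrow, not Varria. Fails.
  (b) The contract was executed in Varria, not Quenrow; the claim is an employment claim, not a property claim; no such written consent has been filed — every alternative fails. Condition not met.
  (c) The claim is an employment claim, not a tort claim — that alternative is enough. Satisfied.
  → At least one condition fails; no jurisdiction.
Courts with jurisdiction: the Circuit Court of Orindale, the Civil Court of Orindale — 2 in total.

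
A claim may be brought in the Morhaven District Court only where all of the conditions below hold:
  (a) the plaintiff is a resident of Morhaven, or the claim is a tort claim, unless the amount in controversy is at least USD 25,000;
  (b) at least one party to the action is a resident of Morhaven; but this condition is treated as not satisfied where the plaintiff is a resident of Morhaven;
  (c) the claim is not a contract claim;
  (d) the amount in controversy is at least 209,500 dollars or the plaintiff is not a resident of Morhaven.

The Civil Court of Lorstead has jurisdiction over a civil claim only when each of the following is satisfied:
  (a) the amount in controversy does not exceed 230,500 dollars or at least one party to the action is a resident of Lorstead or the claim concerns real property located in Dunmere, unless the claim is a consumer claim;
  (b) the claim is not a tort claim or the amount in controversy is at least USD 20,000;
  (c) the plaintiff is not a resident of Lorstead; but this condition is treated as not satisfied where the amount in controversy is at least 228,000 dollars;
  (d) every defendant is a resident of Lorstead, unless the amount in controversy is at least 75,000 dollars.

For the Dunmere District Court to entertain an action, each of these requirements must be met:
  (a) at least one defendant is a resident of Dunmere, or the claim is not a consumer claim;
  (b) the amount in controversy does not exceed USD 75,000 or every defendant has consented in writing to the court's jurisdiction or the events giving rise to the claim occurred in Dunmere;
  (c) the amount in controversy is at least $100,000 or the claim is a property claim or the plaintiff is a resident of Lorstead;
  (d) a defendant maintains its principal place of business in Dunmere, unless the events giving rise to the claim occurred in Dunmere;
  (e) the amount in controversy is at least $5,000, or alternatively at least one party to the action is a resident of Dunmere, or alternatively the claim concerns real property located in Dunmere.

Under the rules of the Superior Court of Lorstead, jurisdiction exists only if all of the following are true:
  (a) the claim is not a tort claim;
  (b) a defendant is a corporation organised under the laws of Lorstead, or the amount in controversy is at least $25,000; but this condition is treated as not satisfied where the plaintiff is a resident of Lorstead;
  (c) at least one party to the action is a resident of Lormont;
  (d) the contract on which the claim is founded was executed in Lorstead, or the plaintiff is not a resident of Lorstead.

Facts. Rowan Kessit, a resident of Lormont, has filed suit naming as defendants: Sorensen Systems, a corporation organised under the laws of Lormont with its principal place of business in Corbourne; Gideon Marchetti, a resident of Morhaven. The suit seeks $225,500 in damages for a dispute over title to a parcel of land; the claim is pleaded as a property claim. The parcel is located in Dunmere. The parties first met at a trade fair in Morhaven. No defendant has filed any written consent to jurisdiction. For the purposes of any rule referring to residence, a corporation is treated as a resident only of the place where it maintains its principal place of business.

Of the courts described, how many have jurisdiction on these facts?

4

The Morhaven District Court:
  (a) The plaintiff resides in Lormont, not Morhaven; the claim is a property claim, not a tort claim — no alternative holds. The proviso rescues it, though: the amount in controversy is USD 225,500, which meets the $25,000 floor. Met.
  (b) Gideon Marchetti resides in Morhaven. The exception is not triggered, since the plaintiff resides in Lormont, not Morhaven. Condition met.
  (c) The claim is a property claim, not a contract claim. Met.
  (d) The amount in controversy is USD 225,500, which meets the USD 209,500 floor — that alternative is enough. Condition met.
  → The court has jurisdiction.
The Civil Court of Lorstead:
  (a) The amount in controversy is $225,500, within the $230,500 ceiling, which satisfies one of the alternatives. Met.
  (b) The claim is a property claim, not a tort claim, so this disjunct is met. Met.
  (c) The plaintiff resides in Lormont, which is not Lorstead. And the carve-out is inapplicable — the amount in controversy is $225,500, below the 228,000 dollars floor. Condition met.
  (d) The defendants reside as follows — Sorensen Systems in Corbourne, Gideon Marchetti in Morhaven — not all in Lorstead. The proviso rescues it, though: the amount in controversy is $225,500, which meets the 75,000 dollars floor. Met.
  → The court has jurisdiction.
The Dunmere District Court:
  (a) The claim is a property claim, not a consumer claim, so one alternative holds. Met.
  (b) The operative events occurred in Dunmere, so this disjunct is met. Satisfied.
  (c) The amount in controversy is 225,500 dollars, which meets the USD 100,000 floor, so one alternative holds. Met.
  (d) The corporate defendant(s) have their principal place of business in Corbourne, not Dunmere. The proviso rescues it, though: the operative events occurred in Dunmere. Met.
  (e) The amount in controversy is $225,500, which meets the USD 5,000 floor — that alternative is enough. Satisfied.
  → Every requirement is satisfied — jurisdiction.
The Superior Court of Lorstead:
  (a) The claim is a property claim, not a tort claim. Met.
  (b) The amount in controversy is 225,500 dollars, which meets the $25,000 floor — that alternative is enough. The exception is not triggered, since the plaintiff resides in Lormont, not Lorstead. Condition met.
  (c) Rowan Kessit resides in Lormont. Met.
  (d) The plaintiff resides in Lormont, which is not Lorstead, so one alternative holds. Condition met.
  → The court has jurisdiction.
Courts with jurisdiction: the Morhaven District Court, the Civil Court of Lorstead, the Dunmere District Court, the Superior Court of Lorstead — 4 in total.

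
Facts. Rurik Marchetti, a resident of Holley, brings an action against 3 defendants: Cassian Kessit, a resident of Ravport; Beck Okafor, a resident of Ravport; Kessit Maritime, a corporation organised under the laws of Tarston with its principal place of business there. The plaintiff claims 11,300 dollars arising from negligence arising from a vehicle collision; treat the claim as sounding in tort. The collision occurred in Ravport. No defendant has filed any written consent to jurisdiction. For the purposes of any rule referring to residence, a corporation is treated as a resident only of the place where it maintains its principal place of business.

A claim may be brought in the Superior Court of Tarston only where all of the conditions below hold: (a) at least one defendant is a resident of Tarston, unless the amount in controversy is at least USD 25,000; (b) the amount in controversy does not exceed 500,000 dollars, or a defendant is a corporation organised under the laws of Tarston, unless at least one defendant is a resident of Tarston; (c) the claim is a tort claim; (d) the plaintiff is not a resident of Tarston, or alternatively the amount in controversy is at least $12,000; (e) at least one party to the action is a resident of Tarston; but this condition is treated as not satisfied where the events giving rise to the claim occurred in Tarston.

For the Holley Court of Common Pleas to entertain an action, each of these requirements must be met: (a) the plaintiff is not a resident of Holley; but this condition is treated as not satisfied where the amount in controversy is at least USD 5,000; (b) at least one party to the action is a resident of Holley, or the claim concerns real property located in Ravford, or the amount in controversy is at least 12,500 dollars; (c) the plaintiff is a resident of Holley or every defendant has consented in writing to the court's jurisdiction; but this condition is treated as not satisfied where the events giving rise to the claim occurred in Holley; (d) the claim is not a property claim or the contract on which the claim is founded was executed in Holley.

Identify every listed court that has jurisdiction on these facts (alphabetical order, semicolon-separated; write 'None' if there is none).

The Superior Court of Tarston:
  (a) Kessit Maritime resides in Tarston. Met.
  (b) The amount in controversy is 11,300 dollars, within the $500,000 ceiling, so this disjunct is met. Satisfied.
  (c) The claim is a tort claim. Met.
  (d) The plaintiff resides in Holley, which is not Tarston, which satisfies one of the alternatives. Met.
  (e) Kessit Maritime resides in Tarston. The exception is not triggered, since the operative events occurred in Ravport, not Tarston. Condition met.
  → Every requirement is satisfied — jurisdiction.
The Holley Court of Common Pleas:
  (a) The plaintiff resides in Holley. Not met.
  (b) Rurik Marchetti resides in Holley, which satisfies one of the alternatives. Condition met.
  (c) The plaintiff resides in Holley, so this disjunct is met. The exception is not triggered, since the operative events occurred in Ravport, not Holley. Condition met.
  (d) The claim is a tort claim, not a property claim, so one alternative holds. Satisfied.
  → Not every requirement is met — no jurisdiction.

the Superior Court of Tarston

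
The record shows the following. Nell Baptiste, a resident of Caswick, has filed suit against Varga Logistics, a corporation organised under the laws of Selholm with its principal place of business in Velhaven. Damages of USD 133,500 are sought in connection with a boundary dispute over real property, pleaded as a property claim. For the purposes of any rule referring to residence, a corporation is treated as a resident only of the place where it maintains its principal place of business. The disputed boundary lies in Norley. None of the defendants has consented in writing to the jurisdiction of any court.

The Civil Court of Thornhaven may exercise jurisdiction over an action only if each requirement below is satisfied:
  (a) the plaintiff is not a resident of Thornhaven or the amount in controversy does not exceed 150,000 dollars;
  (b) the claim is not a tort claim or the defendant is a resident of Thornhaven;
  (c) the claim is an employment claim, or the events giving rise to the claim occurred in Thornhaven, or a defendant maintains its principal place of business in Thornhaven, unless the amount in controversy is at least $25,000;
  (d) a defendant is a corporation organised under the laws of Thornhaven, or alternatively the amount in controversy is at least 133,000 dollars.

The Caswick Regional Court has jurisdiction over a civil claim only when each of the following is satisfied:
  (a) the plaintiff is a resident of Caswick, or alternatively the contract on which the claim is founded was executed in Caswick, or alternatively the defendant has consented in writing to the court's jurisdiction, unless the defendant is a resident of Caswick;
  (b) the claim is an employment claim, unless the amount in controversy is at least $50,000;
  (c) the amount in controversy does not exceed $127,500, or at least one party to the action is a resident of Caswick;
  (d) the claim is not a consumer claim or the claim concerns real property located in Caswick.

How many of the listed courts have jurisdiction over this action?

2

The Civil Court of Thornhaven:
  (a) The plaintiff resides in Caswick, which is not Thornhaven, so one alternative holds. Condition met.
  (b) The claim is a property claim, not a tort claim, so one alternative holds. Satisfied.
  (c) The claim is a property claim, not an employment claim; the operative events occurred in Norley, not Thornhaven; the corporate defendant(s) have their principal place of business in Velhaven, not Thornhaven — none of the alternatives is met. But the amount in controversy is USD 133,500, which meets the $25,000 floor, and the 'unless' clause therefore excuses the requirement. Met.
  (d) The amount in controversy is USD 133,500, which meets the 133,000 dollars floor, so one alternative holds. Condition met.
  → Jurisdiction lies.
The Caswick Regional Court:
  (a) The plaintiff resides in Caswick, so this disjunct is met. Satisfied.
  (b) The claim is a property claim, not an employment claim. However, the amount in controversy is $133,500, which meets the USD 50,000 floor, so the 'unless' proviso supplies this condition. Met.
  (c) Nell Baptiste resides in Caswick — that alternative is enough. Satisfied.
  (d) The claim is a property claim, not a consumer claim — that alternative is enough. Satisfied.
  → The court has jurisdiction.
Courts with jurisdiction: the Civil Court of Thornhaven, the Caswick Regional Court — 2 in total.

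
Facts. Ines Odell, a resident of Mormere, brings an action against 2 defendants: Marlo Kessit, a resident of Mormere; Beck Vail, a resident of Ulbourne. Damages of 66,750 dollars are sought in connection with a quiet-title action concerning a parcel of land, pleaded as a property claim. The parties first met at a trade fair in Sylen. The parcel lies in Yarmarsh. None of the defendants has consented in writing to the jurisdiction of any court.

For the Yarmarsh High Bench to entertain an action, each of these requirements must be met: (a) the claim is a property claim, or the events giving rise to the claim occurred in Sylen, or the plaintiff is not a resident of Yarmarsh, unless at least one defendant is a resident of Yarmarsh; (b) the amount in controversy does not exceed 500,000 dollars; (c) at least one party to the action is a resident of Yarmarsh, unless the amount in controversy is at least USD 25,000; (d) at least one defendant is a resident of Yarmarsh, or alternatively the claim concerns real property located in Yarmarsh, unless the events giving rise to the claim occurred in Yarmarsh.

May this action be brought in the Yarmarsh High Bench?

The Yarmarsh High Bench:
  (a) The claim is a property claim, so this disjunct is met. Met.
  (b) The amount in controversy is $66,750, within the $500,000 ceiling. Met.
  (c) No party resides in Yarmarsh. The proviso rescues it, though: the amount in controversy is $66,750, which meets the 25,000 dollars floor. Satisfied.
  (d) The property lies in Yarmarsh, which satisfies one of the alternatives. Satisfied.
  → The court has jurisdiction.

Yes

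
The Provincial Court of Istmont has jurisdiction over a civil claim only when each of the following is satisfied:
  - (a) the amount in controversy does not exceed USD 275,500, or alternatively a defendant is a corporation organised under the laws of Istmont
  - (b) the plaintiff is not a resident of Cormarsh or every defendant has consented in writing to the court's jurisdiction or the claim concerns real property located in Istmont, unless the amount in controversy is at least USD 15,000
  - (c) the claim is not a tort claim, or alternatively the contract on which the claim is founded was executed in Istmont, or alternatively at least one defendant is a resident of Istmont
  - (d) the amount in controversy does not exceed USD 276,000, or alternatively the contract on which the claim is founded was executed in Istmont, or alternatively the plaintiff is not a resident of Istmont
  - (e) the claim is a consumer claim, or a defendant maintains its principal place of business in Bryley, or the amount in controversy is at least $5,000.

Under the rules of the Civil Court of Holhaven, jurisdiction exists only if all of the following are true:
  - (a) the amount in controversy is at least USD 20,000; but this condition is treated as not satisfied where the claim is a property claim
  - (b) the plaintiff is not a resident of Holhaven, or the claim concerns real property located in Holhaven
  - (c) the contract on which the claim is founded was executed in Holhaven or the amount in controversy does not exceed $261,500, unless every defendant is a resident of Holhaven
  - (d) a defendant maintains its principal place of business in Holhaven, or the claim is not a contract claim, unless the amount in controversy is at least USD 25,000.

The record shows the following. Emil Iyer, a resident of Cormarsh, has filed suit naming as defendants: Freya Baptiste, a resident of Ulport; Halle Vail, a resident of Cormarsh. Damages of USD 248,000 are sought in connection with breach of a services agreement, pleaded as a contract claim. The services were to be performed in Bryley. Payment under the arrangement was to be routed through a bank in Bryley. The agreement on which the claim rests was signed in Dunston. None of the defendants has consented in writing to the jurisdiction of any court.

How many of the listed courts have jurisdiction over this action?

2

The Provincial Court of Istmont:
  (a) The amount in controversy is USD 248,000, within the USD 275,500 ceiling, which satisfies one of the alternatives. Condition met.
  (b) The plaintiff resides in Cormarsh; no such written consent has been filed; the claim does not concern real property — none of the alternatives is met. However, the amount in controversy is $248,000, which meets the $15,000 floor, so the 'unless' proviso supplies this condition. Satisfied.
  (c) The claim is a contract claim, not a tort claim — that alternative is enough. Met.
  (d) The amount in controversy is 248,000 dollars, within the $276,000 ceiling, so one alternative holds. Satisfied.
  (e) The amount in controversy is USD 248,000, which meets the 5,000 dollars floor — that alternative is enough. Condition met.
  → Every requirement is satisfied — jurisdiction.
The Civil Court of Holhaven:
  (a) The amount in controversy is USD 248,000, which meets the 20,000 dollars floor. The carve-out does not apply: the claim is a contract claim, not a property claim. Satisfied.
  (b) The plaintiff resides in Cormarsh, which is not Holhaven, which satisfies one of the alternatives. Met.
  (c) The amount in controversy is USD 248,000, within the $261,500 ceiling, which satisfies one of the alternatives. Satisfied.
  (d) No defendant is a corporation; the claim is a contract claim — none of the alternatives is met. The proviso rescues it, though: the amount in controversy is 248,000 dollars, which meets the $25,000 floor. Condition met.
  → Every requirement is satisfied — jurisdiction.
Courts with jurisdiction: the Provincial Court of Istmont, the Civil Court of Holhaven — 2 in total.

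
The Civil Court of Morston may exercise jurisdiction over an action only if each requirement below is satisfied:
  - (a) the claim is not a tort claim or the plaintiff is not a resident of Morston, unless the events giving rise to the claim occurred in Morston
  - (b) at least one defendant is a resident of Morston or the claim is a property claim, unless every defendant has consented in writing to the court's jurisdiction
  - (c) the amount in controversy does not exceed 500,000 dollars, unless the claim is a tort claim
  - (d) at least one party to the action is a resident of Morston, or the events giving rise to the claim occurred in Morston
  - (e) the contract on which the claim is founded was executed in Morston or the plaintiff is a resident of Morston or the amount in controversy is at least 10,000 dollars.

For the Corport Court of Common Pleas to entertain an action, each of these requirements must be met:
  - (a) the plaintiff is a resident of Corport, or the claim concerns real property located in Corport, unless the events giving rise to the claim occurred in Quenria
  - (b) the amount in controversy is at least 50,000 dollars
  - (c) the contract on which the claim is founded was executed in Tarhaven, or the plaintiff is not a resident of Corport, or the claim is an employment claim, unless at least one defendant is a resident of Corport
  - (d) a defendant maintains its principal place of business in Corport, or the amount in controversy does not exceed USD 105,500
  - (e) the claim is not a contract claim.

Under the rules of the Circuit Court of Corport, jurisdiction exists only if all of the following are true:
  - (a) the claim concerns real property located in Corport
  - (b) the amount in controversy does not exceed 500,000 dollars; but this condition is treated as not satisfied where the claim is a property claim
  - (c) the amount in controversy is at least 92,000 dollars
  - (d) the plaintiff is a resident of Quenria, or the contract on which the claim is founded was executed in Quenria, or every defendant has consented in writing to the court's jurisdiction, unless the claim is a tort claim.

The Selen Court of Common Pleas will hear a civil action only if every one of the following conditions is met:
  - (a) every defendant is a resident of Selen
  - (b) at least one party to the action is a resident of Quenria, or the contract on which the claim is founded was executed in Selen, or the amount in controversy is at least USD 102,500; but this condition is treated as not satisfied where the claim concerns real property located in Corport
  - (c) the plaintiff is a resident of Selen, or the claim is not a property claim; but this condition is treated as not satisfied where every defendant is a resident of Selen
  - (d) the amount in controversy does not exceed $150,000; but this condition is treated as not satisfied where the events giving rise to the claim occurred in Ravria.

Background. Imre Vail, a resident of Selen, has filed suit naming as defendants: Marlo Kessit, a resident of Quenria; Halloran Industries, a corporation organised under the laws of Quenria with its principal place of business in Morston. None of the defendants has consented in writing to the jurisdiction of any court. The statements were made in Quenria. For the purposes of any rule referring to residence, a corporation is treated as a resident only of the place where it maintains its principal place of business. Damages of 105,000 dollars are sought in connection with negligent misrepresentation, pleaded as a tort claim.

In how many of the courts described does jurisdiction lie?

2

The Civil Court of Morston:
  (a) The plaintiff resides in Selen, which is not Morston, so one alternative holds. Met.
  (b) Halloran Industries resides in Morston, so this disjunct is met. Met.
  (c) The amount in controversy is $105,000, within the $500,000 ceiling. Condition met.
  (d) Halloran Industries resides in Morston, so one alternative holds. Condition met.
  (e) The amount in controversy is USD 105,000, which meets the USD 10,000 floor — that alternative is enough. Met.
  → Every requirement is satisfied — jurisdiction.
The Corport Court of Common Pleas:
  (a) The plaintiff resides in Selen, not Corport; the claim does not concern real property — every alternative fails. But the operative events occurred in Quenria, and the 'unless' clause therefore excuses the requirement. Satisfied.
  (b) The amount in controversy is 105,000 dollars, which meets the 50,000 dollars floor. Met.
  (c) The plaintiff resides in Selen, which is not Corport, which satisfies one of the alternatives. Condition met.
  (d) The amount in controversy is 105,000 dollars, within the 105,500 dollars ceiling, so one alternative holds. Satisfied.
  (e) The claim is a tort claim, not a contract claim. Satisfied.
  → The court has jurisdiction.
The Circuit Court of Corport:
  (a) The claim does not concern real property. Condition not met.
  (b) The amount in controversy is USD 105,000, within the 500,000 dollars ceiling. And the carve-out is inapplicable — the claim is a tort claim, not a property claim. Met.
  (c) The amount in controversy is 105,000 dollars, which meets the $92,000 floor. Satisfied.
  (d) The plaintiff resides in Selen, not Quenria; no contract (and hence no place of execution) is alleged; no such written consent has been filed — every alternative fails. The proviso rescues it, though: the claim is a tort claim. Met.
  → At least one condition fails; no jurisdiction.
The Selen Court of Common Pleas:
  (a) The defendants reside as follows — Marlo Kessit in Quenria, Halloran Industries in Morston — not all in Selen. Condition not met.
  (b) Marlo Kessit resides in Quenria, so one alternative holds. The carve-out does not apply: the claim does not concern real property. Satisfied.
  (c) The plaintiff resides in Selen, so this disjunct is met. And the carve-out is inapplicable — the defendants reside as follows — Marlo Kessit in Quenria, Halloran Industries in Morston — not all in Selen. Satisfied.
  (d) The amount in controversy is USD 105,000, within the 150,000 dollars ceiling. The exception is not triggered, since the operative events occurred in Quenria, not Ravria. Condition met.
  → No jurisdiction.
Courts with jurisdiction: the Civil Court of Morston, the Corport Court of Common Pleas — 2 in total.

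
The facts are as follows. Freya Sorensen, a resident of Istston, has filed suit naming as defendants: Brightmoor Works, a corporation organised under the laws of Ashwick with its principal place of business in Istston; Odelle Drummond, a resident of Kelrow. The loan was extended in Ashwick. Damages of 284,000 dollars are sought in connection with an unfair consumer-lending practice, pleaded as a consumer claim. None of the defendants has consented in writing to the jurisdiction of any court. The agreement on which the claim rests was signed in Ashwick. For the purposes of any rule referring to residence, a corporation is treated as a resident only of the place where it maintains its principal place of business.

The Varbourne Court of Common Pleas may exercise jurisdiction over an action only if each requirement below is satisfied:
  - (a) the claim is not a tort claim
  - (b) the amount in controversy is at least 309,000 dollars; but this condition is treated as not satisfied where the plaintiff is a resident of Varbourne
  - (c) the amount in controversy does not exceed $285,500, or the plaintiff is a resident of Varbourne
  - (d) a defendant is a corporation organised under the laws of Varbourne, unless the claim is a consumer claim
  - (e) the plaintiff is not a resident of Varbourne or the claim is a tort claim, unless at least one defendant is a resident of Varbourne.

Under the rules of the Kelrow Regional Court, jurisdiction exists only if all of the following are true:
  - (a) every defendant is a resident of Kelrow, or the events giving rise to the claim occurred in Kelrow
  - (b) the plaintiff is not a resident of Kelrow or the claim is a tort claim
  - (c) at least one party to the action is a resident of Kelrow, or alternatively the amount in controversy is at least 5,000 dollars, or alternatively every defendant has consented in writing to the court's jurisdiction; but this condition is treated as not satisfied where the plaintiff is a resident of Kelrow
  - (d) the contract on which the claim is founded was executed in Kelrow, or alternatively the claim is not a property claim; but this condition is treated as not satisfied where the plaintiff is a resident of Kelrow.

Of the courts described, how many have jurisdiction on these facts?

The Varbourne Court of Common Pleas:
  (a) The claim is a consumer claim, not a tort claim. Condition met.
  (b) The amount in controversy is USD 284,000, below the $309,000 floor. Not met.
  (c) The amount in controversy is 284,000 dollars, within the 285,500 dollars ceiling — that alternative is enough. Condition met.
  (d) The corporate defendant(s) are organised in Ashwick, not Varbourne. But the claim is a consumer claim, and the 'unless' clause therefore excuses the requirement. Condition met.
  (e) The plaintiff resides in Istston, which is not Varbourne, so this disjunct is met. Satisfied.
  → Not every requirement is met — no jurisdiction.
The Kelrow Regional Court:
  (a) The defendants reside as follows — Brightmoor Works in Istston, Odelle Drummond in Kelrow — not all in Kelrow; the operative events occurred in Ashwick, not Kelrow — none of the alternatives is met. Condition not met.
  (b) The plaintiff resides in Istston, which is not Kelrow — that alternative is enough. Condition met.
  (c) Odelle Drummond resides in Kelrow, so one alternative holds. The carve-out does not apply: the plaintiff resides in Istston, not Kelrow. Satisfied.
  (d) The claim is a consumer claim, not a property claim, so this disjunct is met. The exception is not triggered, since the plaintiff resides in Istston, not Kelrow. Met.
  → The court lacks jurisdiction.
No court satisfies all of its conditions.

0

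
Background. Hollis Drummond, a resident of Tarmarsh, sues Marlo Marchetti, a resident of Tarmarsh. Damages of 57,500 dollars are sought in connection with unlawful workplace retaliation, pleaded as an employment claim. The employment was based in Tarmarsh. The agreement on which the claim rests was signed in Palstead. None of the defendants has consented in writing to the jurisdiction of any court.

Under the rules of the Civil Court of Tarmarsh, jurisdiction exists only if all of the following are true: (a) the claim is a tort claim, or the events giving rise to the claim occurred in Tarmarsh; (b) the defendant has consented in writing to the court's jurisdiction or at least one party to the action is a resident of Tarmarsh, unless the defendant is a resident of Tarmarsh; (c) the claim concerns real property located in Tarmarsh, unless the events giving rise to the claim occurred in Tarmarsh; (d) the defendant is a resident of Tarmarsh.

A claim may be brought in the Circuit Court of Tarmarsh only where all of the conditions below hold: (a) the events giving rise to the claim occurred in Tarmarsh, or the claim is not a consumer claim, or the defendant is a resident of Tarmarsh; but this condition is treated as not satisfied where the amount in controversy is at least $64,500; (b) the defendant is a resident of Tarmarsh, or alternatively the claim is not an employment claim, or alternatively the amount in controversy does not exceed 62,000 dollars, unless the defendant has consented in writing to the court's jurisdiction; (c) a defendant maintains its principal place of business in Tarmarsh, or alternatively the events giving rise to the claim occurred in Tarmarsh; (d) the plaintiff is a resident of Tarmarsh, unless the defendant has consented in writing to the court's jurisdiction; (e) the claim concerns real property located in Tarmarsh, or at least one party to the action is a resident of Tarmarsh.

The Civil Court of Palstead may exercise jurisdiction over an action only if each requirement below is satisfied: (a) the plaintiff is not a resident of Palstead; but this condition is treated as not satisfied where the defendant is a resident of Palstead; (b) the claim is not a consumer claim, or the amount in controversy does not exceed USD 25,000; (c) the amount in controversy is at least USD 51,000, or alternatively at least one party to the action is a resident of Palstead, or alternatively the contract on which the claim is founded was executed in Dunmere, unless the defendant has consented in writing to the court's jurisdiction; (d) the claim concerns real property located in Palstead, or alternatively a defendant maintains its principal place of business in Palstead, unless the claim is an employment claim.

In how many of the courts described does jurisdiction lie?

3

The Civil Court of Tarmarsh:
  (a) The operative events occurred in Tarmarsh, so one alternative holds. Satisfied.
  (b) Hollis Drummond resides in Tarmarsh, so one alternative holds. Satisfied.
  (c) The claim does not concern real property. However, the operative events occurred in Tarmarsh, so the 'unless' proviso supplies this condition. Met.
  (d) The defendant resides in Tarmarsh. Condition met.
  → Every requirement is satisfied — jurisdiction.
The Circuit Court of Tarmarsh:
  (a) The operative events occurred in Tarmarsh, so this disjunct is met. And the carve-out is inapplicable — the amount in controversy is $57,500, below the $64,500 floor. Met.
  (b) The defendant resides in Tarmarsh, which satisfies one of the alternatives. Satisfied.
  (c) The operative events occurred in Tarmarsh, so this disjunct is met. Met.
  (d) The plaintiff resides in Tarmarsh. Condition met.
  (e) Hollis Drummond resides in Tarmarsh, so one alternative holds. Satisfied.
  → Jurisdiction lies.
The Civil Court of Palstead:
  (a) The plaintiff resides in Tarmarsh, which is not Palstead. The carve-out does not apply: the defendant resides in Tarmarsh, not Palstead. Satisfied.
  (b) The claim is an employment claim, not a consumer claim, so one alternative holds. Condition met.
  (c) The amount in controversy is $57,500, which meets the USD 51,000 floor, which satisfies one of the alternatives. Met.
  (d) The claim does not concern real property; no defendant is a corporation — every alternative fails. The proviso rescues it, though: the claim is an employment claim. Satisfied.
  → Jurisdiction lies.
Courts with jurisdiction: the Civil Court of Tarmarsh, the Circuit Court of Tarmarsh, the Civil Court of Palstead — 3 in total.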